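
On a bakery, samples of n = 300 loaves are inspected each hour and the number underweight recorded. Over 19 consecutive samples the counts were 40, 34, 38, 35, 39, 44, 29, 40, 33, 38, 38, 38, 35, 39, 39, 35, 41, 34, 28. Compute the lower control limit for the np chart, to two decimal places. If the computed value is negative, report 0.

19.66

p̄ = Σdᵢ / (k·n) = 697 / (19 × 300) = 0.12228
LCL = np̄ − 3·√(np̄(1−p̄)) = 36.6842 − 3 × 5.6744 = 19.6611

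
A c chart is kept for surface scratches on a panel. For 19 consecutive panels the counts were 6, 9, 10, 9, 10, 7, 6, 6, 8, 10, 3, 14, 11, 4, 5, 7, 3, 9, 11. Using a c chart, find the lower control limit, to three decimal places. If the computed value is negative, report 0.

0.000

c̄ = (6 + 9 + 10 + 9 + 10 + 7 + 6 + 6 + 8 + 10 + 3 + 14 + 11 + 4 + 5 + 7 + 3 + 9 + 11) / 19 = 148 / 19 = 7.7895
LCL = c̄ − 3√c̄ = 7.7895 − 3 × 2.7910 = -0.5834 → 0 (cannot be negative)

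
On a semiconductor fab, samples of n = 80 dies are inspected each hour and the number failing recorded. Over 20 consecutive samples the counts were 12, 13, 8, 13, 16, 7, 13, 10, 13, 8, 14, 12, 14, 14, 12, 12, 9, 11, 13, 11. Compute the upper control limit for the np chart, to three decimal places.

p̄ = Σdᵢ / (k·n) = 235 / (20 × 80) = 0.14688
UCL = np̄ + 3·√(np̄(1−p̄)) = 11.7500 + 3 × √(11.7500×0.85313) = 11.7500 + 3 × 3.1661 = 21.2483

21.248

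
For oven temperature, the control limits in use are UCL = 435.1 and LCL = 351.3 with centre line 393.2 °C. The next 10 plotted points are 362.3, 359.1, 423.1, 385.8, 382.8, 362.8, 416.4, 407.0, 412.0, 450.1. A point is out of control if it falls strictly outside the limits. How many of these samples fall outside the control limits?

Compare each point to [351.3, 435.1]: sample 10 = 450.1 > UCL.

1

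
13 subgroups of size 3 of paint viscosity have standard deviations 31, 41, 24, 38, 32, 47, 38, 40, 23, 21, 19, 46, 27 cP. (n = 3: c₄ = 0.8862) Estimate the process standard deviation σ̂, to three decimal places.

37.064

s̄ = (31 + 41 + 24 + 38 + 32 + 47 + 38 + 40 + 23 + 21 + 19 + 46 + 27) / 13 = 32.8462
σ̂ = s̄ / c₄ = 32.8462 / 0.8862 = 37.0640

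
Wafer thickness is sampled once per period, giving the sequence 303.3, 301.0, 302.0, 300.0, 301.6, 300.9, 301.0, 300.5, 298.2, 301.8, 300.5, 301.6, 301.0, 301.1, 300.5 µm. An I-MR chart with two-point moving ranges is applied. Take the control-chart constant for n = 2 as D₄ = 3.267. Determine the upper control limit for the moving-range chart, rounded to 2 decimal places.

4.15

Moving ranges: 2.3, 1.0, 2.0, 1.6, 0.7, 0.1, 0.5, 2.3, 3.6, 1.3, 1.1, 0.6, 0.1, 0.6; M̄R̄ = 17.8000 / 14 = 1.2714
UCL_MR = D₄·M̄R̄ = 3.267 × 1.2714 = 4.1538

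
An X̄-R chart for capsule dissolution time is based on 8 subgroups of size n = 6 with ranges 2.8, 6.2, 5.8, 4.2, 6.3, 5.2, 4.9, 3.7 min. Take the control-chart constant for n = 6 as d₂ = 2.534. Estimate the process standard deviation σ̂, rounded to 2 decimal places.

1.93

R̄ = (2.8 + 6.2 + 5.8 + 4.2 + 6.3 + 5.2 + 4.9 + 3.7) / 8 = 4.8875
σ̂ = R̄ / d₂ = 4.8875 / 2.534 = 1.9288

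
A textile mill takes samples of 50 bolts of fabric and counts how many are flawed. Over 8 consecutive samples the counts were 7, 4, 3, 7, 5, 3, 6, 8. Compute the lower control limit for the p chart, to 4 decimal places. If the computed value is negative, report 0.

0.0000

p̄ = Σdᵢ / (k·n) = 43 / (8 × 50) = 0.10750
LCL = p̄ − 3·√(p̄(1−p̄)/n) = 0.10750 − 3 × 0.04380 = -0.02391 → 0 (negative, so LCL = 0)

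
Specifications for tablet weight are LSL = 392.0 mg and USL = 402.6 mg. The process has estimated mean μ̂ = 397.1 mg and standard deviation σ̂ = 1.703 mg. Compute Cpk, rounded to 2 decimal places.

Cpu = (USL − μ̂) / (3σ̂) = (402.6 − 397.1) / (3 × 1.703) = 1.0765; Cpl = (μ̂ − LSL) / (3σ̂) = (397.1 − 392.0) / (3 × 1.703) = 0.9982; Cpk = min(Cpu, Cpl) = 0.9982

1.00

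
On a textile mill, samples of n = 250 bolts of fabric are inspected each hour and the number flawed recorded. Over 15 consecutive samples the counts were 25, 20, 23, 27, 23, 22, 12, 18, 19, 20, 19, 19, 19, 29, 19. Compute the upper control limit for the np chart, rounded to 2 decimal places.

p̄ = Σdᵢ / (k·n) = 314 / (15 × 250) = 0.08373
UCL = np̄ + 3·√(np̄(1−p̄)) = 20.9333 + 3 × √(20.9333×0.91627) = 20.9333 + 3 × 4.3796 = 34.0720

34.07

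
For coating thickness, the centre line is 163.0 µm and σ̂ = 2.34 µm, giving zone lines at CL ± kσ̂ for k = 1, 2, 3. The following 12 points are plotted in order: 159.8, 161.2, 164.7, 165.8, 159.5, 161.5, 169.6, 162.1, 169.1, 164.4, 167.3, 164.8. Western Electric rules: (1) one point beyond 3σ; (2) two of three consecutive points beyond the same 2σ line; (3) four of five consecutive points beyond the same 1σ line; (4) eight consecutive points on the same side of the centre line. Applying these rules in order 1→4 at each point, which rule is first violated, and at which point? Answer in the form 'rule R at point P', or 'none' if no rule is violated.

Zone of each point (C = within 1σ̂, B = 1σ̂–2σ̂, A = 2σ̂–3σ̂, * = beyond 3σ̂; sign = side of CL): 1:-B, 2:-C, 3:+C, 4:+B, 5:-B, 6:-C, 7:+A, 8:-C, 9:+A, 10:+C, 11:+B, 12:+C
Rule 2 (two of three consecutive points beyond the same 2σ limit) is satisfied at point 9.

rule 2 at point 9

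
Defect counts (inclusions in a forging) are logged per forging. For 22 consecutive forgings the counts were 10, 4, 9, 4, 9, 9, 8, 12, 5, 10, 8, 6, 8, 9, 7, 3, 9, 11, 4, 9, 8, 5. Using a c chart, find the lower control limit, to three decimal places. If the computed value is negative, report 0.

0.000

c̄ = (10 + 4 + 9 + 4 + 9 + 9 + 8 + 12 + 5 + 10 + 8 + 6 + 8 + 9 + 7 + 3 + 9 + 11 + 4 + 9 + 8 + 5) / 22 = 167 / 22 = 7.5909
LCL = c̄ − 3√c̄ = 7.5909 − 3 × 2.7552 = -0.6746 → 0 (cannot be negative)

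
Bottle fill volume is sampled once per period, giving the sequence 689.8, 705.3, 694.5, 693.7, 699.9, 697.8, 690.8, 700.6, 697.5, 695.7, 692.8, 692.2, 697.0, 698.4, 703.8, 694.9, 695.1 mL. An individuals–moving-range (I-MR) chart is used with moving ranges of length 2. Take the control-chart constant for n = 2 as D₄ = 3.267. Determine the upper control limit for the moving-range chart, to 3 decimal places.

16.600

Moving ranges: 15.5, 10.8, 0.8, 6.2, 2.1, 7.0, 9.8, 3.1, 1.8, 2.9, 0.6, 4.8, 1.4, 5.4, 8.9, 0.2; M̄R̄ = 81.3000 / 16 = 5.0812
UCL_MR = D₄·M̄R̄ = 3.267 × 5.0812 = 16.6004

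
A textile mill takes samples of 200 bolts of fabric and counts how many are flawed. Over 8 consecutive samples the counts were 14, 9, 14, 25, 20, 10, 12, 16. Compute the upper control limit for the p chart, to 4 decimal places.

0.1309

p̄ = Σdᵢ / (k·n) = 120 / (8 × 200) = 0.07500
UCL = p̄ + 3·√(p̄(1−p̄)/n) = 0.07500 + 3 × √(0.07500×0.92500/200) = 0.07500 + 3 × 0.01862 = 0.13087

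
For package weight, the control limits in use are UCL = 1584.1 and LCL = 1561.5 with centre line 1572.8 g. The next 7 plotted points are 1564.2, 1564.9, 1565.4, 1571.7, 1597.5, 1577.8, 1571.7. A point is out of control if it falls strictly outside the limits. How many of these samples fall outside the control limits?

1

Compare each point to [1561.5, 1584.1]: sample 5 = 1597.5 > UCL.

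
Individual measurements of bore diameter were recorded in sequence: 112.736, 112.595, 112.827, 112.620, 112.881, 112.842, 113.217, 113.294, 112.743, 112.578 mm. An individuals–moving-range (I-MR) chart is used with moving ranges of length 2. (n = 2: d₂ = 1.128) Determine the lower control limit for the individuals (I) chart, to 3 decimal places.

X̄ = (112.736 + 112.595 + 112.827 + 112.620 + 112.881 + 112.842 + 113.217 + 113.294 + 112.743 + 112.578) / 10 = 112.8333
Moving ranges: 0.141, 0.232, 0.207, 0.261, 0.039, 0.375, 0.077, 0.551, 0.165; M̄R̄ = 2.0480 / 9 = 0.2276
LCL = X̄ − 3·M̄R̄/d₂ = 112.8333 − 3 × 0.2276 / 1.128 = 112.2281

112.228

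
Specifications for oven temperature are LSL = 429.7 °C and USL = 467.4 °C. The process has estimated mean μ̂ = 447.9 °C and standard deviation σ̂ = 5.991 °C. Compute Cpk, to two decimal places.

Cpu = (USL − μ̂) / (3σ̂) = (467.4 − 447.9) / (3 × 5.991) = 1.0850; Cpl = (μ̂ − LSL) / (3σ̂) = (447.9 − 429.7) / (3 × 5.991) = 1.0126; Cpk = min(Cpu, Cpl) = 1.0126

1.01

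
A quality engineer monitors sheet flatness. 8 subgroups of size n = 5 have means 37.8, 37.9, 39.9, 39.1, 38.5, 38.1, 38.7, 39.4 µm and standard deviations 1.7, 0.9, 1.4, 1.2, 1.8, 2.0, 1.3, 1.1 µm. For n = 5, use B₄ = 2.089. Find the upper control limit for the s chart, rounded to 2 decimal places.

s̄ = (1.7 + 0.9 + 1.4 + 1.2 + 1.8 + 2.0 + 1.3 + 1.1) / 8 = 1.4250
UCL_s = B₄·s̄ = 2.089 × 1.4250 = 2.9768

2.98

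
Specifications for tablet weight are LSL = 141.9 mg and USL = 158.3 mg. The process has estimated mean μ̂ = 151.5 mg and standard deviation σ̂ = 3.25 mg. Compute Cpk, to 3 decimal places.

0.697

Cpu = (USL − μ̂) / (3σ̂) = (158.3 − 151.5) / (3 × 3.25) = 0.6974; Cpl = (μ̂ − LSL) / (3σ̂) = (151.5 − 141.9) / (3 × 3.25) = 0.9846; Cpk = min(Cpu, Cpl) = 0.6974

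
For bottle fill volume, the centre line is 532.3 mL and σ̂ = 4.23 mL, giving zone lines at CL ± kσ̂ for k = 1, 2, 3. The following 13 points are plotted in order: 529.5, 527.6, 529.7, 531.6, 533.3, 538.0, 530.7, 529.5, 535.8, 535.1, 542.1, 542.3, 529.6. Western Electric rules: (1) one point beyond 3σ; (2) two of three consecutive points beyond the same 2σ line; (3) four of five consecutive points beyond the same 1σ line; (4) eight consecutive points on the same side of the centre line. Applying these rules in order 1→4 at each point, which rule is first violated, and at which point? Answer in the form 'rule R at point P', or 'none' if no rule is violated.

Zone of each point (C = within 1σ̂, B = 1σ̂–2σ̂, A = 2σ̂–3σ̂, * = beyond 3σ̂; sign = side of CL): 1:-C, 2:-B, 3:-C, 4:-C, 5:+C, 6:+B, 7:-C, 8:-C, 9:+C, 10:+C, 11:+A, 12:+A, 13:-C
Rule 2 (two of three consecutive points beyond the same 2σ limit) is satisfied at point 12.

rule 2 at point 12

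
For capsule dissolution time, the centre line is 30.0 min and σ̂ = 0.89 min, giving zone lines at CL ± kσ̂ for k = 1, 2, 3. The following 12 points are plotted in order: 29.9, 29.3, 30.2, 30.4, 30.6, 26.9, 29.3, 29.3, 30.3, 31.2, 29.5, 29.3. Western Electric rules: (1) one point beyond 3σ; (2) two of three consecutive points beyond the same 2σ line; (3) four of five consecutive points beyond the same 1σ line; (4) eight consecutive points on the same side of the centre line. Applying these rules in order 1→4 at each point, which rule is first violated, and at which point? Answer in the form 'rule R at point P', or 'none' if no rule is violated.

Zone of each point (C = within 1σ̂, B = 1σ̂–2σ̂, A = 2σ̂–3σ̂, * = beyond 3σ̂; sign = side of CL): 1:-C, 2:-C, 3:+C, 4:+C, 5:+C, 6:-*, 7:-C, 8:-C, 9:+C, 10:+B, 11:-C, 12:-C
Rule 1 (one point beyond the 3σ limits) is satisfied at point 6.

rule 1 at point 6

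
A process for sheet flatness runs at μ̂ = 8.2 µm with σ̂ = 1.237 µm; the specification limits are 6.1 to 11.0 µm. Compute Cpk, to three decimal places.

0.566

Cpu = (USL − μ̂) / (3σ̂) = (11.0 − 8.2) / (3 × 1.237) = 0.7545; Cpl = (μ̂ − LSL) / (3σ̂) = (8.2 − 6.1) / (3 × 1.237) = 0.5659; Cpk = min(Cpu, Cpl) = 0.5659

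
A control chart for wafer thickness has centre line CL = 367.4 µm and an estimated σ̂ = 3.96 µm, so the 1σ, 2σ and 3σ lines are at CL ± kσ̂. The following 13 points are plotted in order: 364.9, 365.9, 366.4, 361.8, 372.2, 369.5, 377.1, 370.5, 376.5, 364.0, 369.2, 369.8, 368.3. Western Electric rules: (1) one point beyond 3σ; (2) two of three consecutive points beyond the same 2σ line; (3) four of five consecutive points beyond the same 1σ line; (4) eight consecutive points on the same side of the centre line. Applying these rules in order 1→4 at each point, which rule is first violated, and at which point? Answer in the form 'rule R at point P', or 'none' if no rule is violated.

rule 2 at point 9

Zone of each point (C = within 1σ̂, B = 1σ̂–2σ̂, A = 2σ̂–3σ̂, * = beyond 3σ̂; sign = side of CL): 1:-C, 2:-C, 3:-C, 4:-B, 5:+B, 6:+C, 7:+A, 8:+C, 9:+A, 10:-C, 11:+C, 12:+C, 13:+C
Rule 2 (two of three consecutive points beyond the same 2σ limit) is satisfied at point 9.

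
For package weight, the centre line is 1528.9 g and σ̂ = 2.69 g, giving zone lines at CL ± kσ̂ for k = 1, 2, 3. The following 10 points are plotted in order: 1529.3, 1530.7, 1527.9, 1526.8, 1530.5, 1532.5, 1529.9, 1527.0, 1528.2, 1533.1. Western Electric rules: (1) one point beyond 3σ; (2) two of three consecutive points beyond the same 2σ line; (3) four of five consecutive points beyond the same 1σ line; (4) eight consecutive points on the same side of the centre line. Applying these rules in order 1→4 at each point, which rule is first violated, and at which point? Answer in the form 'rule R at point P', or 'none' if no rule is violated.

none

Zone of each point (C = within 1σ̂, B = 1σ̂–2σ̂, A = 2σ̂–3σ̂, * = beyond 3σ̂; sign = side of CL): 1:+C, 2:+C, 3:-C, 4:-C, 5:+C, 6:+B, 7:+C, 8:-C, 9:-C, 10:+B
No rule fires across all 10 points.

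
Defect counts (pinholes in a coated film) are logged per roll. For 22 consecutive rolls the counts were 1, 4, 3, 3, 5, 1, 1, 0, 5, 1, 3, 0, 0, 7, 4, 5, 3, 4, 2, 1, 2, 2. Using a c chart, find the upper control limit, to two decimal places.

c̄ = (1 + 4 + 3 + 3 + 5 + 1 + 1 + 0 + 5 + 1 + 3 + 0 + 0 + 7 + 4 + 5 + 3 + 4 + 2 + 1 + 2 + 2) / 22 = 57 / 22 = 2.5909
UCL = c̄ + 3√c̄ = 2.5909 + 3 × √2.5909 = 2.5909 + 3 × 1.6096 = 7.4198

7.42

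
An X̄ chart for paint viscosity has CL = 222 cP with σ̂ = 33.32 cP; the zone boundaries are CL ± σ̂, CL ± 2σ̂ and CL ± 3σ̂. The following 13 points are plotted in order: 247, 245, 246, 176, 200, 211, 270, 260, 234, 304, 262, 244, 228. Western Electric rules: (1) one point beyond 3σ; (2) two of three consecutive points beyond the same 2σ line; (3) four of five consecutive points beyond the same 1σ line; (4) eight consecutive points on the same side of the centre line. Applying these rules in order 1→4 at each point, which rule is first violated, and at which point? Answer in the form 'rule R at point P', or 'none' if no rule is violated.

Zone of each point (C = within 1σ̂, B = 1σ̂–2σ̂, A = 2σ̂–3σ̂, * = beyond 3σ̂; sign = side of CL): 1:+C, 2:+C, 3:+C, 4:-B, 5:-C, 6:-C, 7:+B, 8:+B, 9:+C, 10:+A, 11:+B, 12:+C, 13:+C
Rule 3 (four of five consecutive points beyond the same 1σ limit) is satisfied at point 11.

rule 3 at point 11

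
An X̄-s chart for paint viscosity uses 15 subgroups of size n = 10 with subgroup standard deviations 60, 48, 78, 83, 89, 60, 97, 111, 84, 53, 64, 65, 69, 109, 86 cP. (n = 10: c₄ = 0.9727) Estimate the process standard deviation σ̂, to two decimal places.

s̄ = (60 + 48 + 78 + 83 + 89 + 60 + 97 + 111 + 84 + 53 + 64 + 65 + 69 + 109 + 86) / 15 = 77.0667
σ̂ = s̄ / c₄ = 77.0667 / 0.9727 = 79.2296

79.23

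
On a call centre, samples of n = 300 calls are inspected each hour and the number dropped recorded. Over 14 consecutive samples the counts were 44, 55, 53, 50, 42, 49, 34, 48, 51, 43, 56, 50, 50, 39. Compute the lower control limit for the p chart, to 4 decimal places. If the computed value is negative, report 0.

p̄ = Σdᵢ / (k·n) = 664 / (14 × 300) = 0.15810
LCL = p̄ − 3·√(p̄(1−p̄)/n) = 0.15810 − 3 × 0.02106 = 0.09490

0.0949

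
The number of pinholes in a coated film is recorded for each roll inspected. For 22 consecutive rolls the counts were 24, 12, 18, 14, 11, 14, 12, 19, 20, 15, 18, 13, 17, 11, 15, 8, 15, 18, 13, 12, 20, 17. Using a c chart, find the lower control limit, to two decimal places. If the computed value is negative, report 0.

3.55

c̄ = (24 + 12 + 18 + 14 + 11 + 14 + 12 + 19 + 20 + 15 + 18 + 13 + 17 + 11 + 15 + 8 + 15 + 18 + 13 + 12 + 20 + 17) / 22 = 336 / 22 = 15.2727
LCL = c̄ − 3√c̄ = 15.2727 − 3 × 3.9080 = 3.5486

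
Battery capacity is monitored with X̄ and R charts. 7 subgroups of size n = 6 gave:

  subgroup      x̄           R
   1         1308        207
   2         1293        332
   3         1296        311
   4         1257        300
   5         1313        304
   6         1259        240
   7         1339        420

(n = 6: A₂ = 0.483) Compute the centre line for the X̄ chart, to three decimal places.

1295.000

X̄̄ = (1308 + 1293 + 1296 + 1257 + 1313 + 1259 + 1339) / 7 = 9065.0000 / 7 = 1295.0000
CL = X̄̄ = 1295.0000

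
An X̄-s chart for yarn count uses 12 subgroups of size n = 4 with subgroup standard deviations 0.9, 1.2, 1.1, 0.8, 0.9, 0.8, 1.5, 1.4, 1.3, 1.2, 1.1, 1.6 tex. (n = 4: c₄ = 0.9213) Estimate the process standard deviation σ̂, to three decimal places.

1.248

s̄ = (0.9 + 1.2 + 1.1 + 0.8 + 0.9 + 0.8 + 1.5 + 1.4 + 1.3 + 1.2 + 1.1 + 1.6) / 12 = 1.1500
σ̂ = s̄ / c₄ = 1.1500 / 0.9213 = 1.2482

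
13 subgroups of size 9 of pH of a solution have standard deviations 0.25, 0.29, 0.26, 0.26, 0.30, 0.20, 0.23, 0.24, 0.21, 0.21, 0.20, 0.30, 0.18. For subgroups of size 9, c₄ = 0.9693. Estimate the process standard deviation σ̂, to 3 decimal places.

0.248

s̄ = (0.25 + 0.29 + 0.26 + 0.26 + 0.30 + 0.20 + 0.23 + 0.24 + 0.21 + 0.21 + 0.20 + 0.30 + 0.18) / 13 = 0.2408
σ̂ = s̄ / c₄ = 0.2408 / 0.9693 = 0.2484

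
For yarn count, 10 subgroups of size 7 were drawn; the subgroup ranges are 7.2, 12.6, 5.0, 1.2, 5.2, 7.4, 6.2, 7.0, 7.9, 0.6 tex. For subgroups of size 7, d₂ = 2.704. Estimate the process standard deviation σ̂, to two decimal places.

2.23

R̄ = (7.2 + 12.6 + 5.0 + 1.2 + 5.2 + 7.4 + 6.2 + 7.0 + 7.9 + 0.6) / 10 = 6.0300
σ̂ = R̄ / d₂ = 6.0300 / 2.704 = 2.2300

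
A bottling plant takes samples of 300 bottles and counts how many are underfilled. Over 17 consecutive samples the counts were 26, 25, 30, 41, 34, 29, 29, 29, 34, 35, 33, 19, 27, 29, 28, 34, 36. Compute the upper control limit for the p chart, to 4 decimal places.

p̄ = Σdᵢ / (k·n) = 518 / (17 × 300) = 0.10157
UCL = p̄ + 3·√(p̄(1−p̄)/n) = 0.10157 + 3 × √(0.10157×0.89843/300) = 0.10157 + 3 × 0.01744 = 0.15389

0.1539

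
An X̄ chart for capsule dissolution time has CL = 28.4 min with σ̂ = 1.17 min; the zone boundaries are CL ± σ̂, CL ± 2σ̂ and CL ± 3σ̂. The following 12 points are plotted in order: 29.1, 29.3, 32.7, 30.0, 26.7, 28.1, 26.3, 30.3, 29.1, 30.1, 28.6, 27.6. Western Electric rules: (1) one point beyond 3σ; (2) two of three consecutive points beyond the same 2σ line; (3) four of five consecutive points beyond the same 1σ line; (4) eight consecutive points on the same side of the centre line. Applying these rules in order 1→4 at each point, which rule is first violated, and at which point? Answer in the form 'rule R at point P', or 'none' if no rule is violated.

rule 1 at point 3

Zone of each point (C = within 1σ̂, B = 1σ̂–2σ̂, A = 2σ̂–3σ̂, * = beyond 3σ̂; sign = side of CL): 1:+C, 2:+C, 3:+*, 4:+B, 5:-B, 6:-C, 7:-B, 8:+B, 9:+C, 10:+B, 11:+C, 12:-C
Rule 1 (one point beyond the 3σ limits) is satisfied at point 3.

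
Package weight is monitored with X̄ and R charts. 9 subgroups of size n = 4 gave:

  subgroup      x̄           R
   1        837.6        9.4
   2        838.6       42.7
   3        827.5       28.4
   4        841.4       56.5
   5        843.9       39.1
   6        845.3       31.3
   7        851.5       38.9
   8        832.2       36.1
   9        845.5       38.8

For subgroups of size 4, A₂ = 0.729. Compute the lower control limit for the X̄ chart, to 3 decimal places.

814.372

X̄̄ = (837.6 + 838.6 + 827.5 + 841.4 + 843.9 + 845.3 + 851.5 + 832.2 + 845.5) / 9 = 7563.5000 / 9 = 840.3889
R̄ = (9.4 + 42.7 + 28.4 + 56.5 + 39.1 + 31.3 + 38.9 + 36.1 + 38.8) / 9 = 321.2000 / 9 = 35.6889
LCL = X̄̄ − A₂·R̄ = 840.3889 − 0.729 × 35.6889 = 814.3717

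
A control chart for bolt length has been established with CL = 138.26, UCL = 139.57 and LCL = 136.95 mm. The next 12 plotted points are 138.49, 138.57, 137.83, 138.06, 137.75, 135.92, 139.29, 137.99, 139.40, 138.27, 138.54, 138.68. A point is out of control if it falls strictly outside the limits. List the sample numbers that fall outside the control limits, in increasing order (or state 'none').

Compare each point to [136.95, 139.57]: sample 6 = 135.92 < LCL.

6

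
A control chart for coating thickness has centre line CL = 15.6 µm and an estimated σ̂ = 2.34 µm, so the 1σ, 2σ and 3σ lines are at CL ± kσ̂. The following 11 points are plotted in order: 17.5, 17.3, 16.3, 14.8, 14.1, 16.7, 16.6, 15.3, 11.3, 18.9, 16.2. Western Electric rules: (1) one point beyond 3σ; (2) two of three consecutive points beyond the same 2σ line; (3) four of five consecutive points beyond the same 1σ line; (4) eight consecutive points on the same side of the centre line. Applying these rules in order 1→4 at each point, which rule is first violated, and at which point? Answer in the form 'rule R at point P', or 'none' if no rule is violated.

none

Zone of each point (C = within 1σ̂, B = 1σ̂–2σ̂, A = 2σ̂–3σ̂, * = beyond 3σ̂; sign = side of CL): 1:+C, 2:+C, 3:+C, 4:-C, 5:-C, 6:+C, 7:+C, 8:-C, 9:-B, 10:+B, 11:+C
No rule fires across all 11 points.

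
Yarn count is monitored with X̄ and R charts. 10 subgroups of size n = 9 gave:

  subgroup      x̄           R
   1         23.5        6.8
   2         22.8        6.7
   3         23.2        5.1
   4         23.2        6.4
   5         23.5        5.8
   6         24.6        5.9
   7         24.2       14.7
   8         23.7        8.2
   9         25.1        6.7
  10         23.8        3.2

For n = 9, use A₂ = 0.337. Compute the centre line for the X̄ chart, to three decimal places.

X̄̄ = (23.5 + 22.8 + 23.2 + 23.2 + 23.5 + 24.6 + 24.2 + 23.7 + 25.1 + 23.8) / 10 = 237.6000 / 10 = 23.7600
CL = X̄̄ = 23.7600

23.760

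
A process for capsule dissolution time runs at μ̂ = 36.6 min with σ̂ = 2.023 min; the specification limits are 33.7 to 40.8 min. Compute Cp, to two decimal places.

0.58

Cp = (USL − LSL) / (6σ̂) = (40.8 − 33.7) / (6 × 2.023) = 7.1000 / 12.1380 = 0.5849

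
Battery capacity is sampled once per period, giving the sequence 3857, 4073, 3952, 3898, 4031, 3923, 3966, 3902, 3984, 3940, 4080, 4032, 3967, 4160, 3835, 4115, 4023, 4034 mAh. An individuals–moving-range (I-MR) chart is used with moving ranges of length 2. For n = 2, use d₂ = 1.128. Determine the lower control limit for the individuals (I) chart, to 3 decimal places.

X̄ = (3857 + 4073 + 3952 + 3898 + 4031 + 3923 + 3966 + 3902 + 3984 + 3940 + 4080 + 4032 + 3967 + 4160 + 3835 + 4115 + 4023 + 4034) / 18 = 3987.3333
Moving ranges: 216, 121, 54, 133, 108, 43, 64, 82, 44, 140, 48, 65, 193, 325, 280, 92, 11; M̄R̄ = 2019.0000 / 17 = 118.7647
LCL = X̄ − 3·M̄R̄/d₂ = 3987.3333 − 3 × 118.7647 / 1.128 = 3671.4698

3671.470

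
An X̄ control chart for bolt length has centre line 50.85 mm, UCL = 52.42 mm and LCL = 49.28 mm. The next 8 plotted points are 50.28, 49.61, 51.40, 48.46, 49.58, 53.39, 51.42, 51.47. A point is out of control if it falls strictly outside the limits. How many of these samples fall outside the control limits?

2

Compare each point to [49.28, 52.42]: sample 4 = 48.46 < LCL; sample 6 = 53.39 > UCL.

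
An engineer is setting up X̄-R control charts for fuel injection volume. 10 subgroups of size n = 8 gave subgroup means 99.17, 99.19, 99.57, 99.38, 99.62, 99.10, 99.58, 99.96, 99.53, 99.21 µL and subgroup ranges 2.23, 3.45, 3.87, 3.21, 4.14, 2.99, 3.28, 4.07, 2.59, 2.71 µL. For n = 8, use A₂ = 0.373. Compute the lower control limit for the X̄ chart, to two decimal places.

98.22

X̄̄ = (99.17 + 99.19 + 99.57 + 99.38 + 99.62 + 99.10 + 99.58 + 99.96 + 99.53 + 99.21) / 10 = 994.3100 / 10 = 99.4310
R̄ = (2.23 + 3.45 + 3.87 + 3.21 + 4.14 + 2.99 + 3.28 + 4.07 + 2.59 + 2.71) / 10 = 32.5400 / 10 = 3.2540
LCL = X̄̄ − A₂·R̄ = 99.4310 − 0.373 × 3.2540 = 98.2173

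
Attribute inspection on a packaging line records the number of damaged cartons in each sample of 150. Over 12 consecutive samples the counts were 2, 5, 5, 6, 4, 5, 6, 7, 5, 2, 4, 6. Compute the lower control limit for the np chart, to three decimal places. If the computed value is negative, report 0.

p̄ = Σdᵢ / (k·n) = 57 / (12 × 150) = 0.03167
LCL = np̄ − 3·√(np̄(1−p̄)) = 4.7500 − 3 × 2.1447 = -1.6840 → 0 (negative, so LCL = 0)

0.000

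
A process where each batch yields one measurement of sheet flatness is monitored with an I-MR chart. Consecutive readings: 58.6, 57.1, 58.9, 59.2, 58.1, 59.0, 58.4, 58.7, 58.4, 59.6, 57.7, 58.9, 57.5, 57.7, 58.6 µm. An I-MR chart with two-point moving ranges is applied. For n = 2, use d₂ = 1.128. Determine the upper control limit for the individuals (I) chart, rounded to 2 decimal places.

61.01

X̄ = (58.6 + 57.1 + 58.9 + 59.2 + 58.1 + 59.0 + 58.4 + 58.7 + 58.4 + 59.6 + 57.7 + 58.9 + 57.5 + 57.7 + 58.6) / 15 = 58.4267
Moving ranges: 1.5, 1.8, 0.3, 1.1, 0.9, 0.6, 0.3, 0.3, 1.2, 1.9, 1.2, 1.4, 0.2, 0.9; M̄R̄ = 13.6000 / 14 = 0.9714
UCL = X̄ + 3·M̄R̄/d₂ = 58.4267 + 3 × 0.9714 / 1.128 = 61.0103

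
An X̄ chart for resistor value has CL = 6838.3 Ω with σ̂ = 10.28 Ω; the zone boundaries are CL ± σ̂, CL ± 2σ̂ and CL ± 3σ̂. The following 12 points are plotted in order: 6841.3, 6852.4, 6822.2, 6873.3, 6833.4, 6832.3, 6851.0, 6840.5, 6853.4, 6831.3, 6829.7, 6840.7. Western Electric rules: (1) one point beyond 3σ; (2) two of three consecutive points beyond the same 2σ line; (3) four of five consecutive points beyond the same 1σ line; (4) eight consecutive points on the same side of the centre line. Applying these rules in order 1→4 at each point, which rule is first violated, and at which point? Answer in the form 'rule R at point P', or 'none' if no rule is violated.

rule 1 at point 4

Zone of each point (C = within 1σ̂, B = 1σ̂–2σ̂, A = 2σ̂–3σ̂, * = beyond 3σ̂; sign = side of CL): 1:+C, 2:+B, 3:-B, 4:+*, 5:-C, 6:-C, 7:+B, 8:+C, 9:+B, 10:-C, 11:-C, 12:+C
Rule 1 (one point beyond the 3σ limits) is satisfied at point 4.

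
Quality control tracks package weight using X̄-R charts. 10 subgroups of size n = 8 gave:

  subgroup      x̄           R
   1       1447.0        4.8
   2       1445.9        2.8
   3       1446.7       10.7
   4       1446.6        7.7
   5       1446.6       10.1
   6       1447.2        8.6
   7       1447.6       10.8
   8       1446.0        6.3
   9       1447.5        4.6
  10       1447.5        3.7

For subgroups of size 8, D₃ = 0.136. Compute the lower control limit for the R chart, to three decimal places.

0.953

R̄ = (4.8 + 2.8 + 10.7 + 7.7 + 10.1 + 8.6 + 10.8 + 6.3 + 4.6 + 3.7) / 10 = 70.1000 / 10 = 7.0100
LCL_R = D₃·R̄ = 0.136 × 7.0100 = 0.9534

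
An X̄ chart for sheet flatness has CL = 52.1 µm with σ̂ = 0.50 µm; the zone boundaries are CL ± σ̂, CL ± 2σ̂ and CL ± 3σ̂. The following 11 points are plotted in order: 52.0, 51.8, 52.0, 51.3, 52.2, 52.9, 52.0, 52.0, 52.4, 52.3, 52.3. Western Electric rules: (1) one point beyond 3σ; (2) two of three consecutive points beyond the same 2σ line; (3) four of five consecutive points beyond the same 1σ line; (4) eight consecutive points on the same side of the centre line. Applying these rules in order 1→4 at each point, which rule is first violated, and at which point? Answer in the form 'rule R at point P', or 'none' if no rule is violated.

Zone of each point (C = within 1σ̂, B = 1σ̂–2σ̂, A = 2σ̂–3σ̂, * = beyond 3σ̂; sign = side of CL): 1:-C, 2:-C, 3:-C, 4:-B, 5:+C, 6:+B, 7:-C, 8:-C, 9:+C, 10:+C, 11:+C
No rule fires across all 11 points.

none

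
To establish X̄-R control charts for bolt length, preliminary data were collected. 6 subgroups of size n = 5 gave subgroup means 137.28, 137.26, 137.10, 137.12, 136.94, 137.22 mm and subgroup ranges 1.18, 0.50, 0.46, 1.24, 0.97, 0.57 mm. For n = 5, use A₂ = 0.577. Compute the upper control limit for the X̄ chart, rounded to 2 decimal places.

137.63

X̄̄ = (137.28 + 137.26 + 137.10 + 137.12 + 136.94 + 137.22) / 6 = 822.9200 / 6 = 137.1533
R̄ = (1.18 + 0.50 + 0.46 + 1.24 + 0.97 + 0.57) / 6 = 4.9200 / 6 = 0.8200
UCL = X̄̄ + A₂·R̄ = 137.1533 + 0.577 × 0.8200 = 137.6265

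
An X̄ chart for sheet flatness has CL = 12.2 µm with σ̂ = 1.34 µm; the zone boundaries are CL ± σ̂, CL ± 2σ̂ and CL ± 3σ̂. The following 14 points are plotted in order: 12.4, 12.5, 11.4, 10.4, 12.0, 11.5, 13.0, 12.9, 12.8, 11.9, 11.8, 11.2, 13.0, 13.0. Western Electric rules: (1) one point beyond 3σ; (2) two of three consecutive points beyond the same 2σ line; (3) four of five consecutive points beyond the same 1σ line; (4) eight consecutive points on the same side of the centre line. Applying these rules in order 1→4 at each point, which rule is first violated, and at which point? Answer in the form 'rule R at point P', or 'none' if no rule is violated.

none

Zone of each point (C = within 1σ̂, B = 1σ̂–2σ̂, A = 2σ̂–3σ̂, * = beyond 3σ̂; sign = side of CL): 1:+C, 2:+C, 3:-C, 4:-B, 5:-C, 6:-C, 7:+C, 8:+C, 9:+C, 10:-C, 11:-C, 12:-C, 13:+C, 14:+C
No rule fires across all 14 points.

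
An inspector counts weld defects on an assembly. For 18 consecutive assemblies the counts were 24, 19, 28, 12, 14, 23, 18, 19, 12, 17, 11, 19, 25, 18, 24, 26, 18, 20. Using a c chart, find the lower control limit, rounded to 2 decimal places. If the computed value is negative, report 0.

6.11

c̄ = (24 + 19 + 28 + 12 + 14 + 23 + 18 + 19 + 12 + 17 + 11 + 19 + 25 + 18 + 24 + 26 + 18 + 20) / 18 = 347 / 18 = 19.2778
LCL = c̄ − 3√c̄ = 19.2778 − 3 × 4.3906 = 6.1058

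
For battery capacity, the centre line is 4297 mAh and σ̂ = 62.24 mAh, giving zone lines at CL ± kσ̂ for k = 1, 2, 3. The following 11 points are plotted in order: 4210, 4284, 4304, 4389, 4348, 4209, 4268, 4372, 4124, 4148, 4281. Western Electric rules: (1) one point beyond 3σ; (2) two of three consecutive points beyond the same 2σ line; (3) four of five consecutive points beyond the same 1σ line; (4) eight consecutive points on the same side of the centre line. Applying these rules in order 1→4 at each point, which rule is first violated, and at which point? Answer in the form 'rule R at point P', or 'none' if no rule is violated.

rule 2 at point 10

Zone of each point (C = within 1σ̂, B = 1σ̂–2σ̂, A = 2σ̂–3σ̂, * = beyond 3σ̂; sign = side of CL): 1:-B, 2:-C, 3:+C, 4:+B, 5:+C, 6:-B, 7:-C, 8:+B, 9:-A, 10:-A, 11:-C
Rule 2 (two of three consecutive points beyond the same 2σ limit) is satisfied at point 10.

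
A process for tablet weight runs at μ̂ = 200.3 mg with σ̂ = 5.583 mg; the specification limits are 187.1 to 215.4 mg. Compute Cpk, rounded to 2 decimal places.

Cpu = (USL − μ̂) / (3σ̂) = (215.4 − 200.3) / (3 × 5.583) = 0.9015; Cpl = (μ̂ − LSL) / (3σ̂) = (200.3 − 187.1) / (3 × 5.583) = 0.7881; Cpk = min(Cpu, Cpl) = 0.7881

0.79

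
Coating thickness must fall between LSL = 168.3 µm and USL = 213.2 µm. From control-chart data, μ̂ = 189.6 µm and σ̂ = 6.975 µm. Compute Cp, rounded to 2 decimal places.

Cp = (USL − LSL) / (6σ̂) = (213.2 − 168.3) / (6 × 6.975) = 44.9000 / 41.8500 = 1.0729

1.07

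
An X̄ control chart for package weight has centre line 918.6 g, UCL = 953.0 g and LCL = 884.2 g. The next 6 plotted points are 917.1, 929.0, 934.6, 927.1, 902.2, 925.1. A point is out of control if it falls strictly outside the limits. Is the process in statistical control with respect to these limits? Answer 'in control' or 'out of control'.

All 6 points lie within [884.2, 953.0].

in control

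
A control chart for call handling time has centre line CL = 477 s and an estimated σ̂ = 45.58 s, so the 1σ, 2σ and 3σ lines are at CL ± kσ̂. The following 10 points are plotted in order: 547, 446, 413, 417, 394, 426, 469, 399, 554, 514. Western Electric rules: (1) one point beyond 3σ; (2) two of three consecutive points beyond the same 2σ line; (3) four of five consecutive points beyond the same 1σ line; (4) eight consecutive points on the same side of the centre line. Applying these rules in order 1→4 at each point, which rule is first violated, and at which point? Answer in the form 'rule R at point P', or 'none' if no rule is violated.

rule 3 at point 6

Zone of each point (C = within 1σ̂, B = 1σ̂–2σ̂, A = 2σ̂–3σ̂, * = beyond 3σ̂; sign = side of CL): 1:+B, 2:-C, 3:-B, 4:-B, 5:-B, 6:-B, 7:-C, 8:-B, 9:+B, 10:+C
Rule 3 (four of five consecutive points beyond the same 1σ limit) is satisfied at point 6.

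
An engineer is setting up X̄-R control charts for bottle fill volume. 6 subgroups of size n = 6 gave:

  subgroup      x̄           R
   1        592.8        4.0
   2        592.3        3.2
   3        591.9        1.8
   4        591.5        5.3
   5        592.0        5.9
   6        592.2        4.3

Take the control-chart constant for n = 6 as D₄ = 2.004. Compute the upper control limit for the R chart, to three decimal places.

8.183

R̄ = (4.0 + 3.2 + 1.8 + 5.3 + 5.9 + 4.3) / 6 = 24.5000 / 6 = 4.0833
UCL_R = D₄·R̄ = 2.004 × 4.0833 = 8.1830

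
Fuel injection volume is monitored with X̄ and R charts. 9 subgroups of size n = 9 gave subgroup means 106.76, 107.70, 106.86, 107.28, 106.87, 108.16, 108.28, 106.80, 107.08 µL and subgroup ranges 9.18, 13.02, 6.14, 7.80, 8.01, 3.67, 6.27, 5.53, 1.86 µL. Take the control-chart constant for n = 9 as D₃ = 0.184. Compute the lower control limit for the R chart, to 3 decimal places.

1.257

R̄ = (9.18 + 13.02 + 6.14 + 7.80 + 8.01 + 3.67 + 6.27 + 5.53 + 1.86) / 9 = 61.4800 / 9 = 6.8311
LCL_R = D₃·R̄ = 0.184 × 6.8311 = 1.2569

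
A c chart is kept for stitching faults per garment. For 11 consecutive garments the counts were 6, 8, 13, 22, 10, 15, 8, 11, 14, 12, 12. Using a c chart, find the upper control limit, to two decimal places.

c̄ = (6 + 8 + 13 + 22 + 10 + 15 + 8 + 11 + 14 + 12 + 12) / 11 = 131 / 11 = 11.9091
UCL = c̄ + 3√c̄ = 11.9091 + 3 × √11.9091 = 11.9091 + 3 × 3.4510 = 22.2620

22.26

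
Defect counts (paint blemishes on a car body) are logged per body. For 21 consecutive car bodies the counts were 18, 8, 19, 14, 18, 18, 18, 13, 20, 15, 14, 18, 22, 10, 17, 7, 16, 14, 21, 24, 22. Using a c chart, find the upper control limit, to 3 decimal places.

c̄ = (18 + 8 + 19 + 14 + 18 + 18 + 18 + 13 + 20 + 15 + 14 + 18 + 22 + 10 + 17 + 7 + 16 + 14 + 21 + 24 + 22) / 21 = 346 / 21 = 16.4762
UCL = c̄ + 3√c̄ = 16.4762 + 3 × √16.4762 = 16.4762 + 3 × 4.0591 = 28.6535

28.653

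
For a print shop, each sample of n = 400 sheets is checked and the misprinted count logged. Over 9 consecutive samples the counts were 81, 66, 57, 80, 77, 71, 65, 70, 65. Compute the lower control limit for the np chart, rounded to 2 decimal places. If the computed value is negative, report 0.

47.40

p̄ = Σdᵢ / (k·n) = 632 / (9 × 400) = 0.17556
LCL = np̄ − 3·√(np̄(1−p̄)) = 70.2222 − 3 × 7.6088 = 47.3957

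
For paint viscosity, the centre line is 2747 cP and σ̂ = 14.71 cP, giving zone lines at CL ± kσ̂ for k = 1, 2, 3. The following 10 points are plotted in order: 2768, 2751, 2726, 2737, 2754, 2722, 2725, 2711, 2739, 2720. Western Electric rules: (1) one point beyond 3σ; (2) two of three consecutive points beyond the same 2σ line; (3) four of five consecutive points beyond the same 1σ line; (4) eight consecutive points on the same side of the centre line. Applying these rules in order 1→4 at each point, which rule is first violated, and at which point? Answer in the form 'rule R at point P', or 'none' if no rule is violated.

rule 3 at point 10

Zone of each point (C = within 1σ̂, B = 1σ̂–2σ̂, A = 2σ̂–3σ̂, * = beyond 3σ̂; sign = side of CL): 1:+B, 2:+C, 3:-B, 4:-C, 5:+C, 6:-B, 7:-B, 8:-A, 9:-C, 10:-B
Rule 3 (four of five consecutive points beyond the same 1σ limit) is satisfied at point 10.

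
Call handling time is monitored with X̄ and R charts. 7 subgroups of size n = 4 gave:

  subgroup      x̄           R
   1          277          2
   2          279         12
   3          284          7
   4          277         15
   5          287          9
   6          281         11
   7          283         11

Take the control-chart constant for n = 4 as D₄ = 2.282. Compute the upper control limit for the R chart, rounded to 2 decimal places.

21.84

R̄ = (2 + 12 + 7 + 15 + 9 + 11 + 11) / 7 = 67.0000 / 7 = 9.5714
UCL_R = D₄·R̄ = 2.282 × 9.5714 = 21.8420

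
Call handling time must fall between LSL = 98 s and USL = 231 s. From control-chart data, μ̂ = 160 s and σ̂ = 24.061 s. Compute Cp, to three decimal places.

Cp = (USL − LSL) / (6σ̂) = (231 − 98) / (6 × 24.061) = 133.0000 / 144.3660 = 0.9213

0.921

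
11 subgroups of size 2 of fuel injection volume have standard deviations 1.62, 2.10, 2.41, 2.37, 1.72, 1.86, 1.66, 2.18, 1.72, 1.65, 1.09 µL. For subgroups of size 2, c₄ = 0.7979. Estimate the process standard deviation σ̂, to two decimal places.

2.32

s̄ = (1.62 + 2.10 + 2.41 + 2.37 + 1.72 + 1.86 + 1.66 + 2.18 + 1.72 + 1.65 + 1.09) / 11 = 1.8527
σ̂ = s̄ / c₄ = 1.8527 / 0.7979 = 2.3220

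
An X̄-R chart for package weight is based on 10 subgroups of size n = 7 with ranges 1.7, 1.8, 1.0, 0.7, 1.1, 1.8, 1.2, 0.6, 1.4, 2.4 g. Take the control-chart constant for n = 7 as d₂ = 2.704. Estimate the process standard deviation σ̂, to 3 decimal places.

0.507

R̄ = (1.7 + 1.8 + 1.0 + 0.7 + 1.1 + 1.8 + 1.2 + 0.6 + 1.4 + 2.4) / 10 = 1.3700
σ̂ = R̄ / d₂ = 1.3700 / 2.704 = 0.5067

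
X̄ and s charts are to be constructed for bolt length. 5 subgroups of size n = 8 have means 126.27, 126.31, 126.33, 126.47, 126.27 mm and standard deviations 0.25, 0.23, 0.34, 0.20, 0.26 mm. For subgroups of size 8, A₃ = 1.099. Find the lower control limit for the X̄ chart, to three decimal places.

X̄̄ = (126.27 + 126.31 + 126.33 + 126.47 + 126.27) / 5 = 126.3300
s̄ = (0.25 + 0.23 + 0.34 + 0.20 + 0.26) / 5 = 0.2560
LCL = X̄̄ − A₃·s̄ = 126.3300 − 1.099 × 0.2560 = 126.0487

126.049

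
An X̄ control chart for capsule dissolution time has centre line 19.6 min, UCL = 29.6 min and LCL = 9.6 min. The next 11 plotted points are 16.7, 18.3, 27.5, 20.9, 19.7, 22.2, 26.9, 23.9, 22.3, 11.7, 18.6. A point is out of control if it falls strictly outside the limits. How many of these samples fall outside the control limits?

All 11 points lie within [9.6, 29.6].

0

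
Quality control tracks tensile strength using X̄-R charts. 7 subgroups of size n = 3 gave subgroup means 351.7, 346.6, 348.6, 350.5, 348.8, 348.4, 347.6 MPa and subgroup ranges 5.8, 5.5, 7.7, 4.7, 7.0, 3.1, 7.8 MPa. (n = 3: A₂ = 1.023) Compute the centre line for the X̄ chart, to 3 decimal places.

348.886

X̄̄ = (351.7 + 346.6 + 348.6 + 350.5 + 348.8 + 348.4 + 347.6) / 7 = 2442.2000 / 7 = 348.8857
CL = X̄̄ = 348.8857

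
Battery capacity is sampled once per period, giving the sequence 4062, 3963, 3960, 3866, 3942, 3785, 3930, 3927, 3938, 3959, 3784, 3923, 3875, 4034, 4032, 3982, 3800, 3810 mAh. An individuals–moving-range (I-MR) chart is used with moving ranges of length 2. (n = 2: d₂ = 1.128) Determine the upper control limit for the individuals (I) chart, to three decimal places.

X̄ = (4062 + 3963 + 3960 + 3866 + 3942 + 3785 + 3930 + 3927 + 3938 + 3959 + 3784 + 3923 + 3875 + 4034 + 4032 + 3982 + 3800 + 3810) / 18 = 3920.6667
Moving ranges: 99, 3, 94, 76, 157, 145, 3, 11, 21, 175, 139, 48, 159, 2, 50, 182, 10; M̄R̄ = 1374.0000 / 17 = 80.8235
UCL = X̄ + 3·M̄R̄/d₂ = 3920.6667 + 3 × 80.8235 / 1.128 = 4135.6229

4135.623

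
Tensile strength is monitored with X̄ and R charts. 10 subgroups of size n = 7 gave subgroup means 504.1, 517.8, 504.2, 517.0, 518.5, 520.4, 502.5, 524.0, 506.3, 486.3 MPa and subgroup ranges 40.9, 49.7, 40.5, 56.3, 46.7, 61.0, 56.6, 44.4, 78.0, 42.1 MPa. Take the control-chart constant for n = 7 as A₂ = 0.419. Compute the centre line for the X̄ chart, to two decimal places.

X̄̄ = (504.1 + 517.8 + 504.2 + 517.0 + 518.5 + 520.4 + 502.5 + 524.0 + 506.3 + 486.3) / 10 = 5101.1000 / 10 = 510.1100
CL = X̄̄ = 510.1100

510.11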